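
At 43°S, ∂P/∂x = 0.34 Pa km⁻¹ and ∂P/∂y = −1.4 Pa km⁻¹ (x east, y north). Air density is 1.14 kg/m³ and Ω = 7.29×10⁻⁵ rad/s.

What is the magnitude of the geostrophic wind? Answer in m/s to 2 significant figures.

Coriolis parameter at 43°S:
f = 2Ω sin φ = 2 × 7.29×10⁻⁵ × sin 43° = 9.94×10⁻⁵ s⁻¹
In the Southern Hemisphere f is negative: f = −9.94×10⁻⁵ s⁻¹.
Component geostrophic relations (x east, y north):
u_g = −(1/(fρ)) ∂P/∂y,  v_g = (1/(fρ)) ∂P/∂x
u_g = −(−1.4×10⁻³)/(−9.94×10⁻⁵ × 1.14) = −12.4 m/s;  v_g = (0.34×10⁻³)/(−9.94×10⁻⁵ × 1.14) = −3.00 m/s
|V_g| = √(u_g² + v_g²) = 12.7 m/s

13 m/s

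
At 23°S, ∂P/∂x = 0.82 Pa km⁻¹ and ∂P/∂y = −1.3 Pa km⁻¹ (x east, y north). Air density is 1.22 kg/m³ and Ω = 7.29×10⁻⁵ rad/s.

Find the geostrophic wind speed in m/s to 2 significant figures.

22 m/s

Coriolis parameter at 23°S:
f = 2Ω sin φ = 2 × 7.29×10⁻⁵ × sin 23° = 5.70×10⁻⁵ s⁻¹
In the Southern Hemisphere f is negative: f = −5.70×10⁻⁵ s⁻¹.
Component geostrophic relations (x east, y north):
u_g = −(1/(fρ)) ∂P/∂y,  v_g = (1/(fρ)) ∂P/∂x
u_g = −(−1.3×10⁻³)/(−5.70×10⁻⁵ × 1.22) = −18.7 m/s;  v_g = (0.82×10⁻³)/(−5.70×10⁻⁵ × 1.22) = −11.8 m/s
|V_g| = √(u_g² + v_g²) = 22.1 m/s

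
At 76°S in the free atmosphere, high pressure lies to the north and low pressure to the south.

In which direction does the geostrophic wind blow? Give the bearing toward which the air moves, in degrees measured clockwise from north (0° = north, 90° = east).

090°

The pressure-gradient force points toward the south (bearing 180°).
Geostrophic balance: in the Southern Hemisphere the Coriolis force deflects motion to the left, so the geostrophic wind blows 90° to the left of the pressure-gradient force (low pressure on the right).
Rotating 180° by 90° counterclockwise gives 090° — the wind blows toward the east.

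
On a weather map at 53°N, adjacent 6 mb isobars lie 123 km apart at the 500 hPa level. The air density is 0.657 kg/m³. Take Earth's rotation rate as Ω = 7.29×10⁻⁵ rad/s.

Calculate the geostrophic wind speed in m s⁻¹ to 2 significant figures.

64 m s⁻¹

Coriolis parameter at 53°N:
f = 2Ω sin φ = 2 × 7.29×10⁻⁵ × sin 53° = 1.16×10⁻⁴ s⁻¹
Pressure gradient: |∂P/∂n| = 600 Pa / 123000 m = 4.88×10⁻³ Pa/m
Geostrophic balance (pressure-gradient force = Coriolis force):
V_g = (1/(fρ)) |∂P/∂n| = 4.88×10⁻³ / (1.16×10⁻⁴ × 0.657) = 63.8 m/s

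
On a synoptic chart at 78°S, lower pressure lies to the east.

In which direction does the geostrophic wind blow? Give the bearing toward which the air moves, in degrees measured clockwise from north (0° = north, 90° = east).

000°

The pressure-gradient force points toward the east (bearing 090°).
Geostrophic balance: in the Southern Hemisphere the Coriolis force deflects motion to the left, so the geostrophic wind blows 90° to the left of the pressure-gradient force (low pressure on the right).
Rotating 090° by 90° counterclockwise gives 000° — the wind blows toward the north.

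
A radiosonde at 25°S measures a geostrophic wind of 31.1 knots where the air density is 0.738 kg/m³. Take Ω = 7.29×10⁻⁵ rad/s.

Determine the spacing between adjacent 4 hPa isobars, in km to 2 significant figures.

Coriolis parameter at 25°S:
f = 2Ω sin φ = 2 × 7.29×10⁻⁵ × sin 25° = 6.16×10⁻⁵ s⁻¹
Wind speed in SI: 31.1 knots = 16.0 m/s
Geostrophic balance rearranged: |∂P/∂n| = f ρ V_g
|∂P/∂n| = 6.16×10⁻⁵ × 0.738 × 16.0 = 7.28×10⁻⁴ Pa/m
Isobar spacing: Δn = ΔP/|∂P/∂n| = 400 Pa / 7.28×10⁻⁴ Pa/m = 549793 m ≈ 550 km

550 km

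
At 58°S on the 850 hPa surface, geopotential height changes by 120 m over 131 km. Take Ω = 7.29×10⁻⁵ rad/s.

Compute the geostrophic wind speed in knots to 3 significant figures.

Coriolis parameter at 58°S:
f = 2Ω sin φ = 2 × 7.29×10⁻⁵ × sin 58° = 1.24×10⁻⁴ s⁻¹
Height gradient: |∂Z/∂n| = 120 m / 131000 m = 9.16×10⁻⁴
On a pressure surface, geostrophic balance gives V_g = (g/f)|∂Z/∂n|:
V_g = 9.81 × 9.16×10⁻⁴ / 1.24×10⁻⁴ = 72.7 m/s
Converting: 72.7 m/s × 1.944 = 141 knots

141 knots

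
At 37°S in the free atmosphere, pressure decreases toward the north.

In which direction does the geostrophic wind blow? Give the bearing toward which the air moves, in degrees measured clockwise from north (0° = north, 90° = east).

The pressure-gradient force points toward the north (bearing 000°).
Geostrophic balance: in the Southern Hemisphere the Coriolis force deflects motion to the left, so the geostrophic wind blows 90° to the left of the pressure-gradient force (low pressure on the right).
Rotating 000° by 90° counterclockwise gives 270° — the wind blows toward the west.

270°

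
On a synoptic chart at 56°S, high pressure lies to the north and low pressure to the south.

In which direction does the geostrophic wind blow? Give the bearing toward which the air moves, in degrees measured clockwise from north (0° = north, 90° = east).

The pressure-gradient force points toward the south (bearing 180°).
Geostrophic balance: in the Southern Hemisphere the Coriolis force deflects motion to the left, so the geostrophic wind blows 90° to the left of the pressure-gradient force (low pressure on the right).
Rotating 180° by 90° counterclockwise gives 090° — the wind blows toward the east.

090°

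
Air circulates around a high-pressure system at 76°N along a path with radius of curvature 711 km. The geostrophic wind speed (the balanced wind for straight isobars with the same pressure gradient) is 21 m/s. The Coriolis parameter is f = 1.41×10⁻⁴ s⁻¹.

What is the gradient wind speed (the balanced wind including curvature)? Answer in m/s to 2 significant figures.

30 m/s

Around a high, pressure-gradient force acts outward with centrifugal, so Coriolis balances both:
fV = (1/ρ)|∂P/∂n| + V²/R  →  V² − fR·V + fR·V_g = 0
With fR = 1.41×10⁻⁴ × 711×10³ m = 100 m/s:
V = [fR − √((fR)² − 4 fR V_g)]/2 = [100 − √(100² − 4×100×21)]/2 = 29.9 m/s
Supergeostrophic (V > V_g = 21 m/s), as expected around a high.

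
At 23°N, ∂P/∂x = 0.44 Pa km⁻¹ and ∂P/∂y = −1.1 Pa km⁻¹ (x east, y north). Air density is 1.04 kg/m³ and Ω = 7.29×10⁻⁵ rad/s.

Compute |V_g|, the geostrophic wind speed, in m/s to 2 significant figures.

20 m/s

Coriolis parameter at 23°N:
f = 2Ω sin φ = 2 × 7.29×10⁻⁵ × sin 23° = 5.70×10⁻⁵ s⁻¹
Component geostrophic relations (x east, y north):
u_g = −(1/(fρ)) ∂P/∂y,  v_g = (1/(fρ)) ∂P/∂x
u_g = −(−1.1×10⁻³)/(5.70×10⁻⁵ × 1.04) = 18.6 m/s;  v_g = (0.44×10⁻³)/(5.70×10⁻⁵ × 1.04) = 7.43 m/s
|V_g| = √(u_g² + v_g²) = 20.0 m/s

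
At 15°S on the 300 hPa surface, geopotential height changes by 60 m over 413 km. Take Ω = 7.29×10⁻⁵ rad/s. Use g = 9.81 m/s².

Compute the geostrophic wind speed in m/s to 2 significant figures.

Coriolis parameter at 15°S:
f = 2Ω sin φ = 2 × 7.29×10⁻⁵ × sin 15° = 3.77×10⁻⁵ s⁻¹
Height gradient: |∂Z/∂n| = 60 m / 413000 m = 1.45×10⁻⁴
On a pressure surface, geostrophic balance gives V_g = (g/f)|∂Z/∂n|:
V_g = 9.81 × 1.45×10⁻⁴ / 3.77×10⁻⁵ = 37.8 m/s

38 m/s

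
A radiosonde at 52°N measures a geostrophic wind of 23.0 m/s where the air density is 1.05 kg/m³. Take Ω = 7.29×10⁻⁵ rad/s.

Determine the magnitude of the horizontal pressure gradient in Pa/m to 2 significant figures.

Coriolis parameter at 52°N:
f = 2Ω sin φ = 2 × 7.29×10⁻⁵ × sin 52° = 1.15×10⁻⁴ s⁻¹
Geostrophic balance rearranged: |∂P/∂n| = f ρ V_g
|∂P/∂n| = 1.15×10⁻⁴ × 1.05 × 23.0 = 2.77×10⁻³ Pa/m

2.8×10⁻³ Pa/m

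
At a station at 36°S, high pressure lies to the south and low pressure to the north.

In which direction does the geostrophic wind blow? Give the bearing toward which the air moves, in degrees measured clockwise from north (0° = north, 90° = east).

270°

The pressure-gradient force points toward the north (bearing 000°).
Geostrophic balance: in the Southern Hemisphere the Coriolis force deflects motion to the left, so the geostrophic wind blows 90° to the left of the pressure-gradient force (low pressure on the right).
Rotating 000° by 90° counterclockwise gives 270° — the wind blows toward the west.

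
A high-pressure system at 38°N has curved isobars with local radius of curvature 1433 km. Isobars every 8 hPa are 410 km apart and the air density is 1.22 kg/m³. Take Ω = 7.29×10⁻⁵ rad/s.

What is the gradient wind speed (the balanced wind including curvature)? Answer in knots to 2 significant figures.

42 knots

Coriolis parameter at 38°N:
f = 2Ω sin φ = 2 × 7.29×10⁻⁵ × sin 38° = 8.98×10⁻⁵ s⁻¹
Pressure gradient: |∂P/∂n| = 800 Pa / 410000 m = 1.95×10⁻³ Pa/m
Geostrophic speed: V_g = |∂P/∂n|/(fρ) = 1.95×10⁻³/(8.98×10⁻⁵ × 1.22) = 17.8 m/s
Around a high, pressure-gradient force acts outward with centrifugal, so Coriolis balances both:
fV = (1/ρ)|∂P/∂n| + V²/R  →  V² − fR·V + fR·V_g = 0
With fR = 8.98×10⁻⁵ × 1433×10³ m = 129 m/s:
V = [fR − √((fR)² − 4 fR V_g)]/2 = [129 − √(129² − 4×129×17.8)]/2 = 21.4 m/s
Supergeostrophic (V > V_g = 17.8 m/s), as expected around a high.
Converting: 21.4 m/s × 1.944 = 42 knots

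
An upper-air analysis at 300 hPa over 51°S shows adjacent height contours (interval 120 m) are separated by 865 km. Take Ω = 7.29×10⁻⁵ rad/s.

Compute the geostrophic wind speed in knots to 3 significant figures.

23.3 knots

Coriolis parameter at 51°S:
f = 2Ω sin φ = 2 × 7.29×10⁻⁵ × sin 51° = 1.13×10⁻⁴ s⁻¹
Height gradient: |∂Z/∂n| = 120 m / 865000 m = 1.39×10⁻⁴
On a pressure surface, geostrophic balance gives V_g = (g/f)|∂Z/∂n|:
V_g = 9.81 × 1.39×10⁻⁴ / 1.13×10⁻⁴ = 12.0 m/s
Converting: 12.0 m/s × 1.944 = 23.3 knots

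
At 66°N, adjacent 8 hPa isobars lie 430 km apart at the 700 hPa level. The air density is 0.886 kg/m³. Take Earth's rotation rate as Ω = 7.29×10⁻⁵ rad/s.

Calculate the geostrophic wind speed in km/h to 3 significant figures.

Coriolis parameter at 66°N:
f = 2Ω sin φ = 2 × 7.29×10⁻⁵ × sin 66° = 1.33×10⁻⁴ s⁻¹
Pressure gradient: |∂P/∂n| = 800 Pa / 430000 m = 1.86×10⁻³ Pa/m
Geostrophic balance (pressure-gradient force = Coriolis force):
V_g = (1/(fρ)) |∂P/∂n| = 1.86×10⁻³ / (1.33×10⁻⁴ × 0.886) = 15.8 m/s
Converting: 15.8 m/s × 3.6 = 56.8 km/h

56.8 km/h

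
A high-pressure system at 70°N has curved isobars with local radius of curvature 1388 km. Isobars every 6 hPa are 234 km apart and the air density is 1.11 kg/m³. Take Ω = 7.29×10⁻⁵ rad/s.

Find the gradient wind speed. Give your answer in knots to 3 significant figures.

36.3 knots

Coriolis parameter at 70°N:
f = 2Ω sin φ = 2 × 7.29×10⁻⁵ × sin 70° = 1.37×10⁻⁴ s⁻¹
Pressure gradient: |∂P/∂n| = 600 Pa / 234000 m = 2.56×10⁻³ Pa/m
Geostrophic speed: V_g = |∂P/∂n|/(fρ) = 2.56×10⁻³/(1.37×10⁻⁴ × 1.11) = 16.9 m/s
Around a high, pressure-gradient force acts outward with centrifugal, so Coriolis balances both:
fV = (1/ρ)|∂P/∂n| + V²/R  →  V² − fR·V + fR·V_g = 0
With fR = 1.37×10⁻⁴ × 1388×10³ m = 190 m/s:
V = [fR − √((fR)² − 4 fR V_g)]/2 = [190 − √(190² − 4×190×16.9)]/2 = 18.7 m/s
Supergeostrophic (V > V_g = 16.9 m/s), as expected around a high.
Converting: 18.7 m/s × 1.944 = 36.3 knots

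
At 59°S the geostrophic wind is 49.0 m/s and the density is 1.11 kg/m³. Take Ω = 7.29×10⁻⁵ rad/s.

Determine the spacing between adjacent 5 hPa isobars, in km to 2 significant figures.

74 km

Coriolis parameter at 59°S:
f = 2Ω sin φ = 2 × 7.29×10⁻⁵ × sin 59° = 1.25×10⁻⁴ s⁻¹
Geostrophic balance rearranged: |∂P/∂n| = f ρ V_g
|∂P/∂n| = 1.25×10⁻⁴ × 1.11 × 49.0 = 6.80×10⁻³ Pa/m
Isobar spacing: Δn = ΔP/|∂P/∂n| = 500 Pa / 6.80×10⁻³ Pa/m = 73558 m ≈ 74 km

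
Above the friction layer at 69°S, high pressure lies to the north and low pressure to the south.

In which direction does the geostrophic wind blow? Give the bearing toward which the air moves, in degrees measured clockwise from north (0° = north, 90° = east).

090°

The pressure-gradient force points toward the south (bearing 180°).
Geostrophic balance: in the Southern Hemisphere the Coriolis force deflects motion to the left, so the geostrophic wind blows 90° to the left of the pressure-gradient force (low pressure on the right).
Rotating 180° by 90° counterclockwise gives 090° — the wind blows toward the east.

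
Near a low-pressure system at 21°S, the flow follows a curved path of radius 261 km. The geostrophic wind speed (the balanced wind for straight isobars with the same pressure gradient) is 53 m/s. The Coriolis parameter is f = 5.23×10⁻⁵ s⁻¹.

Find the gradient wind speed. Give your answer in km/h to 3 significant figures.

Around a low, centrifugal force acts outward with Coriolis, so pressure-gradient force balances both:
(1/ρ)|∂P/∂n| = fV + V²/R  →  V² + fR·V − fR·V_g = 0
With fR = 5.23×10⁻⁵ × 261×10³ m = 13.7 m/s:
V = [−fR + √((fR)² + 4 fR V_g)]/2 = [−13.7 + √(13.7² + 4×13.7×53)]/2 = 20.9 m/s
Subgeostrophic (V < V_g = 53 m/s), as expected around a low.
Converting: 20.9 m/s × 3.6 = 75.3 km/h

75.3 km/h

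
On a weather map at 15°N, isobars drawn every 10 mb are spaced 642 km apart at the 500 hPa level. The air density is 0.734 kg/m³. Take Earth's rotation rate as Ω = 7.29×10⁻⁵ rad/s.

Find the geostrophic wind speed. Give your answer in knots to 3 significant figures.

109 knots

Coriolis parameter at 15°N:
f = 2Ω sin φ = 2 × 7.29×10⁻⁵ × sin 15° = 3.77×10⁻⁵ s⁻¹
Pressure gradient: |∂P/∂n| = 1000 Pa / 642000 m = 1.56×10⁻³ Pa/m
Geostrophic balance (pressure-gradient force = Coriolis force):
V_g = (1/(fρ)) |∂P/∂n| = 1.56×10⁻³ / (3.77×10⁻⁵ × 0.734) = 56.2 m/s
Converting: 56.2 m/s × 1.944 = 109 knots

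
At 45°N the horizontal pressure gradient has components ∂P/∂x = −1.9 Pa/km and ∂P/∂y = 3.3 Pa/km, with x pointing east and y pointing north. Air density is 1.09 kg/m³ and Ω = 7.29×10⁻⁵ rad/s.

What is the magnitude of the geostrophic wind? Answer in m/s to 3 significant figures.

33.9 m/s

Coriolis parameter at 45°N:
f = 2Ω sin φ = 2 × 7.29×10⁻⁵ × sin 45° = 1.03×10⁻⁴ s⁻¹
Component geostrophic relations (x east, y north):
u_g = −(1/(fρ)) ∂P/∂y,  v_g = (1/(fρ)) ∂P/∂x
u_g = −(3.3×10⁻³)/(1.03×10⁻⁴ × 1.09) = −29.4 m/s;  v_g = (−1.9×10⁻³)/(1.03×10⁻⁴ × 1.09) = −16.9 m/s
|V_g| = √(u_g² + v_g²) = 33.9 m/s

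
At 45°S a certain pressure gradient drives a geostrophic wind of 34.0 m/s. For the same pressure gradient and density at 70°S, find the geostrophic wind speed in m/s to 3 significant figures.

With the same pressure gradient and density, V_g ∝ 1/f ∝ 1/sin φ.
V₂ = V₁ · sin φ₁ / sin φ₂ = 34.0 × sin 45° / sin 70°
V₂ = 34.0 × 0.7071/0.9397 = 25.6 m/s

25.6 m/s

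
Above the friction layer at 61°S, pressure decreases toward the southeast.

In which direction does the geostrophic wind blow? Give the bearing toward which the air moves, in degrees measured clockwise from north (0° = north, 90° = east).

The pressure-gradient force points toward the southeast (bearing 135°).
Geostrophic balance: in the Southern Hemisphere the Coriolis force deflects motion to the left, so the geostrophic wind blows 90° to the left of the pressure-gradient force (low pressure on the right).
Rotating 135° by 90° counterclockwise gives 045° — the wind blows toward the northeast.

045°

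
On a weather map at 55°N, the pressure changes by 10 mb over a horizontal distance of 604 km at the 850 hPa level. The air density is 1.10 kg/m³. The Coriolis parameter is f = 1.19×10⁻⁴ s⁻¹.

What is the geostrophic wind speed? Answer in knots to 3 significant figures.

Pressure gradient: |∂P/∂n| = 1000 Pa / 604000 m = 1.66×10⁻³ Pa/m
Geostrophic balance (pressure-gradient force = Coriolis force):
V_g = (1/(fρ)) |∂P/∂n| = 1.66×10⁻³ / (1.19×10⁻⁴ × 1.10) = 12.6 m/s
Converting: 12.6 m/s × 1.944 = 24.6 knots

24.6 knots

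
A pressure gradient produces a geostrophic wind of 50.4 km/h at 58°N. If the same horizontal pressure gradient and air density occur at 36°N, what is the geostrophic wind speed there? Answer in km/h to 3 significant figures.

With the same pressure gradient and density, V_g ∝ 1/f ∝ 1/sin φ.
V₂ = V₁ · sin φ₁ / sin φ₂ = 50.4 × sin 58° / sin 36°
V₂ = 50.4 × 0.8480/0.5878 = 72.7 km/h

72.7 km/h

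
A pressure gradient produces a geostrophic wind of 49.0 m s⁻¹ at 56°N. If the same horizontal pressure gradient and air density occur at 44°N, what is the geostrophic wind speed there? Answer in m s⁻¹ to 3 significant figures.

With the same pressure gradient and density, V_g ∝ 1/f ∝ 1/sin φ.
V₂ = V₁ · sin φ₁ / sin φ₂ = 49.0 × sin 56° / sin 44°
V₂ = 49.0 × 0.8290/0.6947 = 58.5 m s⁻¹

58.5 m s⁻¹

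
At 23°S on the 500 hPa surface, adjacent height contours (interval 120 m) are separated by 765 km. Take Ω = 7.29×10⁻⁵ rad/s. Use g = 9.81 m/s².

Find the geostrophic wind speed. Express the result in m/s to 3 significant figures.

27.0 m/s

Coriolis parameter at 23°S:
f = 2Ω sin φ = 2 × 7.29×10⁻⁵ × sin 23° = 5.70×10⁻⁵ s⁻¹
Height gradient: |∂Z/∂n| = 120 m / 765000 m = 1.57×10⁻⁴
On a pressure surface, geostrophic balance gives V_g = (g/f)|∂Z/∂n|:
V_g = 9.81 × 1.57×10⁻⁴ / 5.70×10⁻⁵ = 27.0 m/s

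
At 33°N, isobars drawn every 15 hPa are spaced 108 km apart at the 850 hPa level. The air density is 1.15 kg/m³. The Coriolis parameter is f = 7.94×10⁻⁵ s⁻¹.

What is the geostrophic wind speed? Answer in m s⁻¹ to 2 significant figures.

Pressure gradient: |∂P/∂n| = 1500 Pa / 108000 m = 1.39×10⁻² Pa/m
Geostrophic balance (pressure-gradient force = Coriolis force):
V_g = (1/(fρ)) |∂P/∂n| = 1.39×10⁻² / (7.94×10⁻⁵ × 1.15) = 152 m/s

150 m s⁻¹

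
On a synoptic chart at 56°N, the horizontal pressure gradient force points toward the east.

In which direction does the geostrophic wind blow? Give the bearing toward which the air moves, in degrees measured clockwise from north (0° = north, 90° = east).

180°

The pressure-gradient force points toward the east (bearing 090°).
Geostrophic balance: in the Northern Hemisphere the Coriolis force deflects motion to the right, so the geostrophic wind blows 90° to the right of the pressure-gradient force (low pressure on the left).
Rotating 090° by 90° clockwise gives 180° — the wind blows toward the south.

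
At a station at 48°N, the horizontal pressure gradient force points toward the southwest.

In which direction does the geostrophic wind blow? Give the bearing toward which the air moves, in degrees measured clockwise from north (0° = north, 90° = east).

The pressure-gradient force points toward the southwest (bearing 225°).
Geostrophic balance: in the Northern Hemisphere the Coriolis force deflects motion to the right, so the geostrophic wind blows 90° to the right of the pressure-gradient force (low pressure on the left).
Rotating 225° by 90° clockwise gives 315° — the wind blows toward the northwest.

315°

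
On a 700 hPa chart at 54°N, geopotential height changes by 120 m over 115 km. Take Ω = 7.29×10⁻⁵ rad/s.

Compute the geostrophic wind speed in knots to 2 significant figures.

Coriolis parameter at 54°N:
f = 2Ω sin φ = 2 × 7.29×10⁻⁵ × sin 54° = 1.18×10⁻⁴ s⁻¹
Height gradient: |∂Z/∂n| = 120 m / 115000 m = 1.04×10⁻³
On a pressure surface, geostrophic balance gives V_g = (g/f)|∂Z/∂n|:
V_g = 9.81 × 1.04×10⁻³ / 1.18×10⁻⁴ = 86.8 m/s
Converting: 86.8 m/s × 1.944 = 170 knots

170 knots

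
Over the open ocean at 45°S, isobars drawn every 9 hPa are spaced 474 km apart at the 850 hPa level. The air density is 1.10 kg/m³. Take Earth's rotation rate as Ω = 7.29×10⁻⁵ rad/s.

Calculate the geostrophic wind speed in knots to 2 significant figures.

33 knots

Coriolis parameter at 45°S:
f = 2Ω sin φ = 2 × 7.29×10⁻⁵ × sin 45° = 1.03×10⁻⁴ s⁻¹
Pressure gradient: |∂P/∂n| = 900 Pa / 474000 m = 1.90×10⁻³ Pa/m
Geostrophic balance (pressure-gradient force = Coriolis force):
V_g = (1/(fρ)) |∂P/∂n| = 1.90×10⁻³ / (1.03×10⁻⁴ × 1.10) = 16.7 m/s
Converting: 16.7 m/s × 1.944 = 33 knots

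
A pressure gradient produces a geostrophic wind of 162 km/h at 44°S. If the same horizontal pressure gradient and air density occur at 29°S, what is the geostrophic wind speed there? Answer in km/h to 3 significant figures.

232 km/h

With the same pressure gradient and density, V_g ∝ 1/f ∝ 1/sin φ.
V₂ = V₁ · sin φ₁ / sin φ₂ = 162 × sin 44° / sin 29°
V₂ = 162 × 0.6947/0.4848 = 232 km/h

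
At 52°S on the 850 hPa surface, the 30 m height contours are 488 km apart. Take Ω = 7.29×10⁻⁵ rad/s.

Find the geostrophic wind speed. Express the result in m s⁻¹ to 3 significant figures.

Coriolis parameter at 52°S:
f = 2Ω sin φ = 2 × 7.29×10⁻⁵ × sin 52° = 1.15×10⁻⁴ s⁻¹
Height gradient: |∂Z/∂n| = 30 m / 488000 m = 6.15×10⁻⁵
On a pressure surface, geostrophic balance gives V_g = (g/f)|∂Z/∂n|:
V_g = 9.81 × 6.15×10⁻⁵ / 1.15×10⁻⁴ = 5.25 m/s

5.25 m s⁻¹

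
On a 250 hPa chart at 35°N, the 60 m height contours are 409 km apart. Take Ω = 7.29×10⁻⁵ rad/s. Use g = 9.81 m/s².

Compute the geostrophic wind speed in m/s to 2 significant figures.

17 m/s

Coriolis parameter at 35°N:
f = 2Ω sin φ = 2 × 7.29×10⁻⁵ × sin 35° = 8.36×10⁻⁵ s⁻¹
Height gradient: |∂Z/∂n| = 60 m / 409000 m = 1.47×10⁻⁴
On a pressure surface, geostrophic balance gives V_g = (g/f)|∂Z/∂n|:
V_g = 9.81 × 1.47×10⁻⁴ / 8.36×10⁻⁵ = 17.2 m/s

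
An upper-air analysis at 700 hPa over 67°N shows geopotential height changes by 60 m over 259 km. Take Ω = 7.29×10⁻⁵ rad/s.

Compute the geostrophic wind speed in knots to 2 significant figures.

33 knots

Coriolis parameter at 67°N:
f = 2Ω sin φ = 2 × 7.29×10⁻⁵ × sin 67° = 1.34×10⁻⁴ s⁻¹
Height gradient: |∂Z/∂n| = 60 m / 259000 m = 2.32×10⁻⁴
On a pressure surface, geostrophic balance gives V_g = (g/f)|∂Z/∂n|:
V_g = 9.81 × 2.32×10⁻⁴ / 1.34×10⁻⁴ = 16.9 m/s
Converting: 16.9 m/s × 1.944 = 33 knots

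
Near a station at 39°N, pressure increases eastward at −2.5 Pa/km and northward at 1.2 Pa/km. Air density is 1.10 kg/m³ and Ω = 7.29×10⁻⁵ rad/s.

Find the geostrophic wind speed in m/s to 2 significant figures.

Coriolis parameter at 39°N:
f = 2Ω sin φ = 2 × 7.29×10⁻⁵ × sin 39° = 9.18×10⁻⁵ s⁻¹
Component geostrophic relations (x east, y north):
u_g = −(1/(fρ)) ∂P/∂y,  v_g = (1/(fρ)) ∂P/∂x
u_g = −(1.2×10⁻³)/(9.18×10⁻⁵ × 1.10) = −11.9 m/s;  v_g = (−2.5×10⁻³)/(9.18×10⁻⁵ × 1.10) = −24.8 m/s
|V_g| = √(u_g² + v_g²) = 27.5 m/s

27 m/s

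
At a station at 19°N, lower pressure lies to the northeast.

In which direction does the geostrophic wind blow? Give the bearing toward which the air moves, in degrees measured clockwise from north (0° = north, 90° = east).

135°

The pressure-gradient force points toward the northeast (bearing 045°).
Geostrophic balance: in the Northern Hemisphere the Coriolis force deflects motion to the right, so the geostrophic wind blows 90° to the right of the pressure-gradient force (low pressure on the left).
Rotating 045° by 90° clockwise gives 135° — the wind blows toward the southeast.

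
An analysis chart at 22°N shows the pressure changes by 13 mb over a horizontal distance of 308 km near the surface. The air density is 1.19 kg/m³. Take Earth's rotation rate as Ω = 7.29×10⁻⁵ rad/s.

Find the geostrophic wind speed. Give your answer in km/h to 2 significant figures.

230 km/h

Coriolis parameter at 22°N:
f = 2Ω sin φ = 2 × 7.29×10⁻⁵ × sin 22° = 5.46×10⁻⁵ s⁻¹
Pressure gradient: |∂P/∂n| = 1300 Pa / 308000 m = 4.22×10⁻³ Pa/m
Geostrophic balance (pressure-gradient force = Coriolis force):
V_g = (1/(fρ)) |∂P/∂n| = 4.22×10⁻³ / (5.46×10⁻⁵ × 1.19) = 64.9 m/s
Converting: 64.9 m/s × 3.6 = 230 km/h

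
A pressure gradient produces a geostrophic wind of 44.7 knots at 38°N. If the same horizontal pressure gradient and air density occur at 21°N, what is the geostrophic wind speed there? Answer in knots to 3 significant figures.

With the same pressure gradient and density, V_g ∝ 1/f ∝ 1/sin φ.
V₂ = V₁ · sin φ₁ / sin φ₂ = 44.7 × sin 38° / sin 21°
V₂ = 44.7 × 0.6157/0.3584 = 76.8 knots

76.8 knots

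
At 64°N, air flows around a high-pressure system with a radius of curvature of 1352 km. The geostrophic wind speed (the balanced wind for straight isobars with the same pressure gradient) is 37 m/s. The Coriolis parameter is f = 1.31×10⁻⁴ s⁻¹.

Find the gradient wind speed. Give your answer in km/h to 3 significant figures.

Around a high, pressure-gradient force acts outward with centrifugal, so Coriolis balances both:
fV = (1/ρ)|∂P/∂n| + V²/R  →  V² − fR·V + fR·V_g = 0
With fR = 1.31×10⁻⁴ × 1352×10³ m = 177 m/s:
V = [fR − √((fR)² − 4 fR V_g)]/2 = [177 − √(177² − 4×177×37)]/2 = 52.7 m/s
Supergeostrophic (V > V_g = 37 m/s), as expected around a high.
Converting: 52.7 m/s × 3.6 = 190 km/h

190 km/h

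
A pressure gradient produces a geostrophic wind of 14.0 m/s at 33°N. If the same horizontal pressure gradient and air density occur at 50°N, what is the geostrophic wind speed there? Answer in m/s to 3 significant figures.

9.95 m/s

With the same pressure gradient and density, V_g ∝ 1/f ∝ 1/sin φ.
V₂ = V₁ · sin φ₁ / sin φ₂ = 14.0 × sin 33° / sin 50°
V₂ = 14.0 × 0.5446/0.7660 = 9.95 m/s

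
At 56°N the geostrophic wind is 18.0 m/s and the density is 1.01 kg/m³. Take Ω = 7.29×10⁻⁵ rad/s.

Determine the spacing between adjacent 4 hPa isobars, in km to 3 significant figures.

182 km

Coriolis parameter at 56°N:
f = 2Ω sin φ = 2 × 7.29×10⁻⁵ × sin 56° = 1.21×10⁻⁴ s⁻¹
Geostrophic balance rearranged: |∂P/∂n| = f ρ V_g
|∂P/∂n| = 1.21×10⁻⁴ × 1.01 × 18.0 = 2.20×10⁻³ Pa/m
Isobar spacing: Δn = ΔP/|∂P/∂n| = 400 Pa / 2.20×10⁻³ Pa/m = 182026 m ≈ 182 km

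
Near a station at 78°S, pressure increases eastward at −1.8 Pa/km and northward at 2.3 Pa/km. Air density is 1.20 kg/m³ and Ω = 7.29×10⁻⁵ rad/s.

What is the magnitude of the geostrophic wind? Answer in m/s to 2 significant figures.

Coriolis parameter at 78°S:
f = 2Ω sin φ = 2 × 7.29×10⁻⁵ × sin 78° = 1.43×10⁻⁴ s⁻¹
In the Southern Hemisphere f is negative: f = −1.43×10⁻⁴ s⁻¹.
Component geostrophic relations (x east, y north):
u_g = −(1/(fρ)) ∂P/∂y,  v_g = (1/(fρ)) ∂P/∂x
u_g = −(2.3×10⁻³)/(−1.43×10⁻⁴ × 1.20) = 13.4 m/s;  v_g = (−1.8×10⁻³)/(−1.43×10⁻⁴ × 1.20) = 10.5 m/s
|V_g| = √(u_g² + v_g²) = 17.1 m/s

17 m/s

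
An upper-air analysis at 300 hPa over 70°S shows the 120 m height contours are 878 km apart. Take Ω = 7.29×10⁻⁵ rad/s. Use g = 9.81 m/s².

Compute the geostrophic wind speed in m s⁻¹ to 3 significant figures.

Coriolis parameter at 70°S:
f = 2Ω sin φ = 2 × 7.29×10⁻⁵ × sin 70° = 1.37×10⁻⁴ s⁻¹
Height gradient: |∂Z/∂n| = 120 m / 878000 m = 1.37×10⁻⁴
On a pressure surface, geostrophic balance gives V_g = (g/f)|∂Z/∂n|:
V_g = 9.81 × 1.37×10⁻⁴ / 1.37×10⁻⁴ = 9.79 m/s

9.79 m s⁻¹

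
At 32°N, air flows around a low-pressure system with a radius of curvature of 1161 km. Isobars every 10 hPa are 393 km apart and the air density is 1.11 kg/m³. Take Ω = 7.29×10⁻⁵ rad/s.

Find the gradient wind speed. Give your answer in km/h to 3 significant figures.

84.6 km/h

Coriolis parameter at 32°N:
f = 2Ω sin φ = 2 × 7.29×10⁻⁵ × sin 32° = 7.73×10⁻⁵ s⁻¹
Pressure gradient: |∂P/∂n| = 1000 Pa / 393000 m = 2.54×10⁻³ Pa/m
Geostrophic speed: V_g = |∂P/∂n|/(fρ) = 2.54×10⁻³/(7.73×10⁻⁵ × 1.11) = 29.7 m/s
Around a low, centrifugal force acts outward with Coriolis, so pressure-gradient force balances both:
(1/ρ)|∂P/∂n| = fV + V²/R  →  V² + fR·V − fR·V_g = 0
With fR = 7.73×10⁻⁵ × 1161×10³ m = 89.7 m/s:
V = [−fR + √((fR)² + 4 fR V_g)]/2 = [−89.7 + √(89.7² + 4×89.7×29.7)]/2 = 23.5 m/s
Subgeostrophic (V < V_g = 29.7 m/s), as expected around a low.
Converting: 23.5 m/s × 3.6 = 84.6 km/h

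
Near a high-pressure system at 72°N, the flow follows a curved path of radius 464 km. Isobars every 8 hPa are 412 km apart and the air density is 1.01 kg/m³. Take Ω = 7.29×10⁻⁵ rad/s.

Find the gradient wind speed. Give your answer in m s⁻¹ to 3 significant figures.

Coriolis parameter at 72°N:
f = 2Ω sin φ = 2 × 7.29×10⁻⁵ × sin 72° = 1.39×10⁻⁴ s⁻¹
Pressure gradient: |∂P/∂n| = 800 Pa / 412000 m = 1.94×10⁻³ Pa/m
Geostrophic speed: V_g = |∂P/∂n|/(fρ) = 1.94×10⁻³/(1.39×10⁻⁴ × 1.01) = 13.9 m/s
Around a high, pressure-gradient force acts outward with centrifugal, so Coriolis balances both:
fV = (1/ρ)|∂P/∂n| + V²/R  →  V² − fR·V + fR·V_g = 0
With fR = 1.39×10⁻⁴ × 464×10³ m = 64.3 m/s:
V = [fR − √((fR)² − 4 fR V_g)]/2 = [64.3 − √(64.3² − 4×64.3×13.9)]/2 = 20.2 m/s
Supergeostrophic (V > V_g = 13.9 m/s), as expected around a high.

20.2 m s⁻¹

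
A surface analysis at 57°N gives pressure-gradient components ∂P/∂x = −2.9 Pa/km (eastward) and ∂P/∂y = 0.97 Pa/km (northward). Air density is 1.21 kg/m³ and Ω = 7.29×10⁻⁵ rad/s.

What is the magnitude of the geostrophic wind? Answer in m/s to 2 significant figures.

21 m/s

Coriolis parameter at 57°N:
f = 2Ω sin φ = 2 × 7.29×10⁻⁵ × sin 57° = 1.22×10⁻⁴ s⁻¹
Component geostrophic relations (x east, y north):
u_g = −(1/(fρ)) ∂P/∂y,  v_g = (1/(fρ)) ∂P/∂x
u_g = −(0.97×10⁻³)/(1.22×10⁻⁴ × 1.21) = −6.56 m/s;  v_g = (−2.9×10⁻³)/(1.22×10⁻⁴ × 1.21) = −19.6 m/s
|V_g| = √(u_g² + v_g²) = 20.7 m/s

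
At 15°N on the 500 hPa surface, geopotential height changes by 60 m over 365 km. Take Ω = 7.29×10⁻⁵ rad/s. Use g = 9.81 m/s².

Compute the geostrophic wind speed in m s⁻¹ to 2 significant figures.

43 m s⁻¹

Coriolis parameter at 15°N:
f = 2Ω sin φ = 2 × 7.29×10⁻⁵ × sin 15° = 3.77×10⁻⁵ s⁻¹
Height gradient: |∂Z/∂n| = 60 m / 365000 m = 1.64×10⁻⁴
On a pressure surface, geostrophic balance gives V_g = (g/f)|∂Z/∂n|:
V_g = 9.81 × 1.64×10⁻⁴ / 3.77×10⁻⁵ = 42.7 m/s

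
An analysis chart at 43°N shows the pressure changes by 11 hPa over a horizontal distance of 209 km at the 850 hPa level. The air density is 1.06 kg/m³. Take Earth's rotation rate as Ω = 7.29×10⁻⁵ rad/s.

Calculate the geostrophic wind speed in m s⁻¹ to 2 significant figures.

Coriolis parameter at 43°N:
f = 2Ω sin φ = 2 × 7.29×10⁻⁵ × sin 43° = 9.94×10⁻⁵ s⁻¹
Pressure gradient: |∂P/∂n| = 1100 Pa / 209000 m = 5.26×10⁻³ Pa/m
Geostrophic balance (pressure-gradient force = Coriolis force):
V_g = (1/(fρ)) |∂P/∂n| = 5.26×10⁻³ / (9.94×10⁻⁵ × 1.06) = 49.9 m/s

50 m s⁻¹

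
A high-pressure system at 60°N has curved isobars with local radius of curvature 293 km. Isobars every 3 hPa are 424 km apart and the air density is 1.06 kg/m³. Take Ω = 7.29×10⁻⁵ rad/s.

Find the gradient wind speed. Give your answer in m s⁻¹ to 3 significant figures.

6.39 m s⁻¹

Coriolis parameter at 60°N:
f = 2Ω sin φ = 2 × 7.29×10⁻⁵ × sin 60° = 1.26×10⁻⁴ s⁻¹
Pressure gradient: |∂P/∂n| = 300 Pa / 424000 m = 7.08×10⁻⁴ Pa/m
Geostrophic speed: V_g = |∂P/∂n|/(fρ) = 7.08×10⁻⁴/(1.26×10⁻⁴ × 1.06) = 5.29 m/s
Around a high, pressure-gradient force acts outward with centrifugal, so Coriolis balances both:
fV = (1/ρ)|∂P/∂n| + V²/R  →  V² − fR·V + fR·V_g = 0
With fR = 1.26×10⁻⁴ × 293×10³ m = 37.0 m/s:
V = [fR − √((fR)² − 4 fR V_g)]/2 = [37.0 − √(37.0² − 4×37.0×5.29)]/2 = 6.39 m/s
Supergeostrophic (V > V_g = 5.29 m/s), as expected around a high.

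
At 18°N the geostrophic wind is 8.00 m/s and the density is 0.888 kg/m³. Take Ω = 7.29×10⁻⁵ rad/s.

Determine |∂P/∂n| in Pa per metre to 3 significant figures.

3.20×10⁻⁴ Pa/m

Coriolis parameter at 18°N:
f = 2Ω sin φ = 2 × 7.29×10⁻⁵ × sin 18° = 4.51×10⁻⁵ s⁻¹
Geostrophic balance rearranged: |∂P/∂n| = f ρ V_g
|∂P/∂n| = 4.51×10⁻⁵ × 0.888 × 8.00 = 3.20×10⁻⁴ Pa/m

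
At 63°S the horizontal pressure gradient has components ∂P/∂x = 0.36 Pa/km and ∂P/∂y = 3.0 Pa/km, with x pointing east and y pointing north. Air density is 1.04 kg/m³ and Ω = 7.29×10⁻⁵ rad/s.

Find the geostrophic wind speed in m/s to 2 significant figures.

22 m/s

Coriolis parameter at 63°S:
f = 2Ω sin φ = 2 × 7.29×10⁻⁵ × sin 63° = 1.30×10⁻⁴ s⁻¹
In the Southern Hemisphere f is negative: f = −1.30×10⁻⁴ s⁻¹.
Component geostrophic relations (x east, y north):
u_g = −(1/(fρ)) ∂P/∂y,  v_g = (1/(fρ)) ∂P/∂x
u_g = −(3.0×10⁻³)/(−1.30×10⁻⁴ × 1.04) = 22.2 m/s;  v_g = (0.36×10⁻³)/(−1.30×10⁻⁴ × 1.04) = −2.66 m/s
|V_g| = √(u_g² + v_g²) = 22.4 m/s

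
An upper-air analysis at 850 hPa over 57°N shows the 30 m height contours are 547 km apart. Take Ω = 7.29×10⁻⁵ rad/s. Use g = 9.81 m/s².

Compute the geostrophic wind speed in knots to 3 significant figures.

8.55 knots

Coriolis parameter at 57°N:
f = 2Ω sin φ = 2 × 7.29×10⁻⁵ × sin 57° = 1.22×10⁻⁴ s⁻¹
Height gradient: |∂Z/∂n| = 30 m / 547000 m = 5.48×10⁻⁵
On a pressure surface, geostrophic balance gives V_g = (g/f)|∂Z/∂n|:
V_g = 9.81 × 5.48×10⁻⁵ / 1.22×10⁻⁴ = 4.40 m/s
Converting: 4.40 m/s × 1.944 = 8.55 knots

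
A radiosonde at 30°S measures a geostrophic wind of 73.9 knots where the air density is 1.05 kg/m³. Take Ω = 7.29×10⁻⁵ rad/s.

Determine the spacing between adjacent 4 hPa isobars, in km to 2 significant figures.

140 km

Coriolis parameter at 30°S:
f = 2Ω sin φ = 2 × 7.29×10⁻⁵ × sin 30° = 7.29×10⁻⁵ s⁻¹
Wind speed in SI: 73.9 knots = 38.0 m/s
Geostrophic balance rearranged: |∂P/∂n| = f ρ V_g
|∂P/∂n| = 7.29×10⁻⁵ × 1.05 × 38.0 = 2.91×10⁻³ Pa/m
Isobar spacing: Δn = ΔP/|∂P/∂n| = 400 Pa / 2.91×10⁻³ Pa/m = 137455 m ≈ 140 km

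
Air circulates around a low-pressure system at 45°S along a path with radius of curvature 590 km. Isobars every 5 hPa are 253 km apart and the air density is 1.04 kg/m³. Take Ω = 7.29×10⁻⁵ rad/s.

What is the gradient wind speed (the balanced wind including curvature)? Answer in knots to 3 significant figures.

Coriolis parameter at 45°S:
f = 2Ω sin φ = 2 × 7.29×10⁻⁵ × sin 45° = 1.03×10⁻⁴ s⁻¹
Pressure gradient: |∂P/∂n| = 500 Pa / 253000 m = 1.98×10⁻³ Pa/m
Geostrophic speed: V_g = |∂P/∂n|/(fρ) = 1.98×10⁻³/(1.03×10⁻⁴ × 1.04) = 18.4 m/s
Around a low, centrifugal force acts outward with Coriolis, so pressure-gradient force balances both:
(1/ρ)|∂P/∂n| = fV + V²/R  →  V² + fR·V − fR·V_g = 0
With fR = 1.03×10⁻⁴ × 590×10³ m = 60.8 m/s:
V = [−fR + √((fR)² + 4 fR V_g)]/2 = [−60.8 + √(60.8² + 4×60.8×18.4)]/2 = 14.8 m/s
Subgeostrophic (V < V_g = 18.4 m/s), as expected around a low.
Converting: 14.8 m/s × 1.944 = 28.8 knots

28.8 knots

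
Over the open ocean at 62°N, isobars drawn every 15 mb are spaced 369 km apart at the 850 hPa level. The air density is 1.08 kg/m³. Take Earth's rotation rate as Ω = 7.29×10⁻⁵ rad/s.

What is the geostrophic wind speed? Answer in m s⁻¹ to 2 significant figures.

29 m s⁻¹

Coriolis parameter at 62°N:
f = 2Ω sin φ = 2 × 7.29×10⁻⁵ × sin 62° = 1.29×10⁻⁴ s⁻¹
Pressure gradient: |∂P/∂n| = 1500 Pa / 369000 m = 4.07×10⁻³ Pa/m
Geostrophic balance (pressure-gradient force = Coriolis force):
V_g = (1/(fρ)) |∂P/∂n| = 4.07×10⁻³ / (1.29×10⁻⁴ × 1.08) = 29.2 m/s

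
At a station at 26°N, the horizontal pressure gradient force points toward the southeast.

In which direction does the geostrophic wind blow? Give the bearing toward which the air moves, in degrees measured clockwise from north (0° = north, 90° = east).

225°

The pressure-gradient force points toward the southeast (bearing 135°).
Geostrophic balance: in the Northern Hemisphere the Coriolis force deflects motion to the right, so the geostrophic wind blows 90° to the right of the pressure-gradient force (low pressure on the left).
Rotating 135° by 90° clockwise gives 225° — the wind blows toward the southwest.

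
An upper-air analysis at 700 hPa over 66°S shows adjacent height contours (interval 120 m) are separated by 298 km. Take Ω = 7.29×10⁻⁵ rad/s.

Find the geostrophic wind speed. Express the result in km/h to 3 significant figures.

Coriolis parameter at 66°S:
f = 2Ω sin φ = 2 × 7.29×10⁻⁵ × sin 66° = 1.33×10⁻⁴ s⁻¹
Height gradient: |∂Z/∂n| = 120 m / 298000 m = 4.03×10⁻⁴
On a pressure surface, geostrophic balance gives V_g = (g/f)|∂Z/∂n|:
V_g = 9.81 × 4.03×10⁻⁴ / 1.33×10⁻⁴ = 29.7 m/s
Converting: 29.7 m/s × 3.6 = 107 km/h

107 km/h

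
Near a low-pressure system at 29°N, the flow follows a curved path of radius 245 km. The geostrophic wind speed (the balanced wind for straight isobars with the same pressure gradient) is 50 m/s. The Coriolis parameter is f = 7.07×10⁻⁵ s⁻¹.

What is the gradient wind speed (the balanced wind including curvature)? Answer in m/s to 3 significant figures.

22.0 m/s

Around a low, centrifugal force acts outward with Coriolis, so pressure-gradient force balances both:
(1/ρ)|∂P/∂n| = fV + V²/R  →  V² + fR·V − fR·V_g = 0
With fR = 7.07×10⁻⁵ × 245×10³ m = 17.3 m/s:
V = [−fR + √((fR)² + 4 fR V_g)]/2 = [−17.3 + √(17.3² + 4×17.3×50)]/2 = 22 m/s
Subgeostrophic (V < V_g = 50 m/s), as expected around a low.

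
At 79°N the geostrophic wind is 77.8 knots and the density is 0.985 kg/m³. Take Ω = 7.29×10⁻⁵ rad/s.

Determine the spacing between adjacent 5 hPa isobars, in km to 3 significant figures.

Coriolis parameter at 79°N:
f = 2Ω sin φ = 2 × 7.29×10⁻⁵ × sin 79° = 1.43×10⁻⁴ s⁻¹
Wind speed in SI: 77.8 knots = 40.0 m/s
Geostrophic balance rearranged: |∂P/∂n| = f ρ V_g
|∂P/∂n| = 1.43×10⁻⁴ × 0.985 × 40.0 = 5.64×10⁻³ Pa/m
Isobar spacing: Δn = ΔP/|∂P/∂n| = 500 Pa / 5.64×10⁻³ Pa/m = 88616 m ≈ 88.6 km

88.6 km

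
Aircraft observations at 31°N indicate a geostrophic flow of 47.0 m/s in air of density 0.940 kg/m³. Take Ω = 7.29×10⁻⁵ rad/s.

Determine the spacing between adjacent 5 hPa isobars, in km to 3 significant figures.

151 km

Coriolis parameter at 31°N:
f = 2Ω sin φ = 2 × 7.29×10⁻⁵ × sin 31° = 7.51×10⁻⁵ s⁻¹
Geostrophic balance rearranged: |∂P/∂n| = f ρ V_g
|∂P/∂n| = 7.51×10⁻⁵ × 0.940 × 47.0 = 3.32×10⁻³ Pa/m
Isobar spacing: Δn = ΔP/|∂P/∂n| = 500 Pa / 3.32×10⁻³ Pa/m = 150712 m ≈ 151 km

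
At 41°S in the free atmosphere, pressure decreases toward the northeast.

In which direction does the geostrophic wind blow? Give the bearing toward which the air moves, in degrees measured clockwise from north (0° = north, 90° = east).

315°

The pressure-gradient force points toward the northeast (bearing 045°).
Geostrophic balance: in the Southern Hemisphere the Coriolis force deflects motion to the left, so the geostrophic wind blows 90° to the left of the pressure-gradient force (low pressure on the right).
Rotating 045° by 90° counterclockwise gives 315° — the wind blows toward the northwest.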